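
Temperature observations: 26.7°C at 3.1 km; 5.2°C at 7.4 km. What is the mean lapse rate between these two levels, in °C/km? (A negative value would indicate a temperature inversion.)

Γ = −ΔT/Δz = (26.7 − 5.2) / (7400 − 3100) m
  = 21.5°C / 4.3 km = 5°C/km

5°C/km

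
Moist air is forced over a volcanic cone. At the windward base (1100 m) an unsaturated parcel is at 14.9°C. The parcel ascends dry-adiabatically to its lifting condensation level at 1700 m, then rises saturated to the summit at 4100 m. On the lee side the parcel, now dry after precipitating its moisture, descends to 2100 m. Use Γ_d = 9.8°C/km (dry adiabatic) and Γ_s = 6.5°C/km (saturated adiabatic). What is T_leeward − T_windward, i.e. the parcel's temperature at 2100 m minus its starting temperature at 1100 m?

-1.88°C

Dry to 1700 m: -9.8 × 0.6 km = -5.88°C, so T = 9.02°C.
Saturated to 4100 m: -6.5 × 2.4 km = -15.6°C, so T = -6.58°C.
Dry descent to 2100 m: +9.8 × 2 km = +19.6°C, so T = 13.02°C.
Net change vs windward start: 13.02 − 14.9 = -1.88°C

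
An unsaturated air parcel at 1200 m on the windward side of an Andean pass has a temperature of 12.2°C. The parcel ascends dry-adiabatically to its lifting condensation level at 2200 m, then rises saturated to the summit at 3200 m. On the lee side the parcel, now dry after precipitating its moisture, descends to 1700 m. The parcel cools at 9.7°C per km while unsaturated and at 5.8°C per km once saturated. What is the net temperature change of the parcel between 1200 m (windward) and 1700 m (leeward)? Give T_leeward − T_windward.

From 1200 m to 2200 m (dry): cools by 9.7 × 1 = 9.7°C, giving 2.5°C.
From 2200 m to 3200 m (saturated): cools by 5.8 × 1 = 5.8°C, giving -3.3°C.
From 3200 m to 1700 m (dry descent): warms by 9.7 × 1.5 = 14.55°C, giving 11.25°C.
Net change vs windward start: 11.25 − 12.2 = -0.95°C

-0.95°C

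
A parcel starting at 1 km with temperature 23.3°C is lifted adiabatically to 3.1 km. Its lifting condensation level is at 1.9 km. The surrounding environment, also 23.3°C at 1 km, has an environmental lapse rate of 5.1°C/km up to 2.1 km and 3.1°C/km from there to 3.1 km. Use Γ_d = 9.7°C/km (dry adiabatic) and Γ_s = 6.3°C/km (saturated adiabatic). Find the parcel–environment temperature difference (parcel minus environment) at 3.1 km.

-7.58°C (parcel cooler than environment)

Parcel:
  From 1000 m to 1900 m (dry): cools by 9.7 × 0.9 = 8.73°C, giving 14.57°C.
  From 1900 m to 3100 m (saturated): cools by 6.3 × 1.2 = 7.56°C, giving 7.01°C.
Environment:
  From 1000 m to 2100 m (environment, lower layer): cools by 5.1 × 1.1 = 5.61°C, giving 17.69°C.
  From 2100 m to 3100 m (environment, upper layer): cools by 3.1 × 1 = 3.1°C, giving 14.59°C.
T_parcel − T_env = 7.01 − 14.59 = -7.58°C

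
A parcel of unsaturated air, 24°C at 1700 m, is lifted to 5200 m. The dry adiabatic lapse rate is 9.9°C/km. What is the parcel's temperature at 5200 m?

From 1700 m to 5200 m (dry adiabatic): cools by 9.9 × 3.5 = 34.65°C, giving -10.65°C.

-10.65°C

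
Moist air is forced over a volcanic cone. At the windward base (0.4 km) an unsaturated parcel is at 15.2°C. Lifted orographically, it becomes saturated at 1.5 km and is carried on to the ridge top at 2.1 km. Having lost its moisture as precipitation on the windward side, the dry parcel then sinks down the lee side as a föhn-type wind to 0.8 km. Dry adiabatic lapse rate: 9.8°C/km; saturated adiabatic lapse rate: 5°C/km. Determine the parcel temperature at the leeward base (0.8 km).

14.16°C

400–1500 m, dry: Δz = 1.1 km ⇒ ΔT = -10.78°C; T = 4.42°C
1500–2100 m, saturated: Δz = 0.6 km ⇒ ΔT = -3°C; T = 1.42°C
2100–800 m, dry descent: Δz = 1.3 km ⇒ ΔT = +12.74°C; T = 14.16°C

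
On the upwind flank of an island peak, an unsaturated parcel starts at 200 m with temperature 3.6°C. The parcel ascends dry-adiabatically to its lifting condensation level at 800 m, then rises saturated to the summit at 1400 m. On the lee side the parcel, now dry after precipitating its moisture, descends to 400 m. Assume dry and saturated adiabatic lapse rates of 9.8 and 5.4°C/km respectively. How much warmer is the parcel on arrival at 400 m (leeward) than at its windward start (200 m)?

+0.68°C

200 → 800 m (dry, 9.8°C/km): ΔT = -9.8 × 0.6 = -5.88°C → T = -2.28°C
800 → 1400 m (saturated, 5.4°C/km): ΔT = -5.4 × 0.6 = -3.24°C → T = -5.52°C
1400 → 400 m (dry descent, 9.8°C/km): ΔT = +9.8 × 1 = +9.8°C → T = 4.28°C
Net change vs windward start: 4.28 − 3.6 = +0.68°C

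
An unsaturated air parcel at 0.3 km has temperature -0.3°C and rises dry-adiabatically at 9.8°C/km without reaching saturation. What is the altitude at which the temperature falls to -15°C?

1.8 km

Height above start = (-0.3 − (-15)) / 9.8 = 1.5 km
Altitude = 300 m + 1500 m = 1800 m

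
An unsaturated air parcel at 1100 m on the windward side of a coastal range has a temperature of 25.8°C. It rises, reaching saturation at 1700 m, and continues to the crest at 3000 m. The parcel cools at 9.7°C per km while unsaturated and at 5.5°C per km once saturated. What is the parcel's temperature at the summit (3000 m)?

12.83°C

1100–1700 m, dry: Δz = 0.6 km ⇒ ΔT = -5.82°C; T = 19.98°C
1700–3000 m, saturated: Δz = 1.3 km ⇒ ΔT = -7.15°C; T = 12.83°C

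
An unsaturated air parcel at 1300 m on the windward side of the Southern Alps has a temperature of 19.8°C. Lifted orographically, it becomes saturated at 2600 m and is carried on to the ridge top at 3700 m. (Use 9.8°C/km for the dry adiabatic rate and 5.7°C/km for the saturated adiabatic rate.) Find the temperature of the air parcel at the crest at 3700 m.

0.79°C

1300–2600 m, dry: Δz = 1.3 km ⇒ ΔT = -12.74°C; T = 7.06°C
2600–3700 m, saturated: Δz = 1.1 km ⇒ ΔT = -6.27°C; T = 0.79°C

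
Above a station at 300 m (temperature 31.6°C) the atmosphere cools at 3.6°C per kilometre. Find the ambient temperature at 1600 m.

26.92°C

300 → 1600 m (environmental, 3.6°C/km): ΔT = -3.6 × 1.3 = -4.68°C → T = 26.92°C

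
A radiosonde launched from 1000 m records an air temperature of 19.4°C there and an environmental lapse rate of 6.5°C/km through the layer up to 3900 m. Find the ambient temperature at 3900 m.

0.55°C

1000 → 3900 m (environmental, 6.5°C/km): ΔT = -6.5 × 2.9 = -18.85°C → T = 0.55°C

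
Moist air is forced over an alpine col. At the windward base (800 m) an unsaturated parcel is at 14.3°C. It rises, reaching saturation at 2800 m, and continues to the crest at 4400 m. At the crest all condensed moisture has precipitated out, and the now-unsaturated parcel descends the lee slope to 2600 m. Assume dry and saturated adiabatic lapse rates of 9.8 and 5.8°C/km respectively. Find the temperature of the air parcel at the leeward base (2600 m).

3.06°C

Dry to 2800 m: -9.8 × 2 km = -19.6°C, so T = -5.3°C.
Saturated to 4400 m: -5.8 × 1.6 km = -9.28°C, so T = -14.58°C.
Dry descent to 2600 m: +9.8 × 1.8 km = +17.64°C, so T = 3.06°C.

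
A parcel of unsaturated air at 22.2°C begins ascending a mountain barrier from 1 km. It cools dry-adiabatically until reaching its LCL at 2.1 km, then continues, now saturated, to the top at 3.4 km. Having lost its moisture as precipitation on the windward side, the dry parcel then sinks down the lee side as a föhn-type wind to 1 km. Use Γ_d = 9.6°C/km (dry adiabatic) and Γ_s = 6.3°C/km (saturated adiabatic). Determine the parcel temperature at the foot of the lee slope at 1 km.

Dry to 2100 m: -9.6 × 1.1 km = -10.56°C, so T = 11.64°C.
Saturated to 3400 m: -6.3 × 1.3 km = -8.19°C, so T = 3.45°C.
Dry descent to 1000 m: +9.6 × 2.4 km = +23.04°C, so T = 26.49°C.

26.49°C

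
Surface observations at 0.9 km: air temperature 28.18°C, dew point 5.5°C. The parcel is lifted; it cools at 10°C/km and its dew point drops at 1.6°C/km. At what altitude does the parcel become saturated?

T and T_d converge at 10 − 1.6 = 8.4°C per km
Height above start = (28.18 − 5.5) / 8.4 = 2.7 km
LCL altitude = 900 m + 2700 m = 3600 m

3.6 km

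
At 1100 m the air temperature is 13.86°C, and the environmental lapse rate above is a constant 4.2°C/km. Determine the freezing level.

Height above start = (13.86 − 0) / 4.2 = 3.3 km
Altitude = 1100 m + 3300 m = 4400 m

4400 m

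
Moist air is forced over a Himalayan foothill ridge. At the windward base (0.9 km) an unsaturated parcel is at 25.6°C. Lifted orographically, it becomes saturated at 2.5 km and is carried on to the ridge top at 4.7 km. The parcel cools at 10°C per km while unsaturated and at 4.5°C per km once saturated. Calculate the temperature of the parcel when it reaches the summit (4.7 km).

900 → 2500 m (dry, 10°C/km): ΔT = -10 × 1.6 = -16°C → T = 9.6°C
2500 → 4700 m (saturated, 4.5°C/km): ΔT = -4.5 × 2.2 = -9.9°C → T = -0.3°C

-0.3°C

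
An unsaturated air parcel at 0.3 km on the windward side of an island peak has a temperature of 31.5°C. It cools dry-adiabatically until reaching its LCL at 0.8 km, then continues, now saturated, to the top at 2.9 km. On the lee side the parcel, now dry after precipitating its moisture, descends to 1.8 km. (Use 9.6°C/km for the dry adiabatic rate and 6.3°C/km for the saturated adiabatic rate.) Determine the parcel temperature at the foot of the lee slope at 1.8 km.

Dry to 800 m: -9.6 × 0.5 km = -4.8°C, so T = 26.7°C.
Saturated to 2900 m: -6.3 × 2.1 km = -13.23°C, so T = 13.47°C.
Dry descent to 1800 m: +9.6 × 1.1 km = +10.56°C, so T = 24.03°C.

24.03°C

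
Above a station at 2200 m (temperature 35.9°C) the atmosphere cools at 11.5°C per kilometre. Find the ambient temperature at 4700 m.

From 2200 m to 4700 m (environmental): cools by 11.5 × 2.5 = 28.75°C, giving 7.15°C.

7.15°C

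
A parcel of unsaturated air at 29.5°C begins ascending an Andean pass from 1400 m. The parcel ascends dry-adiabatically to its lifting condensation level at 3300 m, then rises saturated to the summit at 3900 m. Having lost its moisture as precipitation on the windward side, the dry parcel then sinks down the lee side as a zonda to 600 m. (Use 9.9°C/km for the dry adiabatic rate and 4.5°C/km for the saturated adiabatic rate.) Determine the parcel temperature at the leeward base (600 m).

40.66°C

Dry to 3300 m: -9.9 × 1.9 km = -18.81°C, so T = 10.69°C.
Saturated to 3900 m: -4.5 × 0.6 km = -2.7°C, so T = 7.99°C.
Dry descent to 600 m: +9.9 × 3.3 km = +32.67°C, so T = 40.66°C.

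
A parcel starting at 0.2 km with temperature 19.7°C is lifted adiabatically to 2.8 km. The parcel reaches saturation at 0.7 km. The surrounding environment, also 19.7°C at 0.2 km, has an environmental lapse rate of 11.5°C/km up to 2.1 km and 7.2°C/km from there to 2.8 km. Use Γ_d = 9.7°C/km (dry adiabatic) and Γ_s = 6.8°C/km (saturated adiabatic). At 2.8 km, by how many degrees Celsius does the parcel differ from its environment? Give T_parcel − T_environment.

+7.76°C (parcel warmer than environment)

Parcel:
  200–700 m, dry: Δz = 0.5 km ⇒ ΔT = -4.85°C; T = 14.85°C
  700–2800 m, saturated: Δz = 2.1 km ⇒ ΔT = -14.28°C; T = 0.57°C
Environment:
  200–2100 m, environment, lower layer: Δz = 1.9 km ⇒ ΔT = -21.85°C; T = -2.15°C
  2100–2800 m, environment, upper layer: Δz = 0.7 km ⇒ ΔT = -5.04°C; T = -7.19°C
T_parcel − T_env = 0.57 − (-7.19) = +7.76°C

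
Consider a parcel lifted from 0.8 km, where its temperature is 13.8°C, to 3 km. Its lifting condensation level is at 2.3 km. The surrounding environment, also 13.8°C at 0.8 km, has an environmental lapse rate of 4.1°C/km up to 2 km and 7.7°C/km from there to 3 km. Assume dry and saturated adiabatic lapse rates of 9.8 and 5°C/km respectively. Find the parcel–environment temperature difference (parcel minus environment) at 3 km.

-5.58°C (parcel cooler than environment)

Parcel:
  800–2300 m, dry: Δz = 1.5 km ⇒ ΔT = -14.7°C; T = -0.9°C
  2300–3000 m, saturated: Δz = 0.7 km ⇒ ΔT = -3.5°C; T = -4.4°C
Environment:
  800–2000 m, environment, lower layer: Δz = 1.2 km ⇒ ΔT = -4.92°C; T = 8.88°C
  2000–3000 m, environment, upper layer: Δz = 1 km ⇒ ΔT = -7.7°C; T = 1.18°C
T_parcel − T_env = -4.4 − 1.18 = -5.58°C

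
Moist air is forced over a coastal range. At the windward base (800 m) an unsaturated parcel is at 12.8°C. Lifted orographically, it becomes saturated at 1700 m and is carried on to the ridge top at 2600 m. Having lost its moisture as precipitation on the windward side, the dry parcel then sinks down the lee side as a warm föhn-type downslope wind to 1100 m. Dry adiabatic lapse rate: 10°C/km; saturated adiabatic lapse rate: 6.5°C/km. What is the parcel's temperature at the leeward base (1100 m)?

12.95°C

Dry to 1700 m: -10 × 0.9 km = -9°C, so T = 3.8°C.
Saturated to 2600 m: -6.5 × 0.9 km = -5.85°C, so T = -2.05°C.
Dry descent to 1100 m: +10 × 1.5 km = +15°C, so T = 12.95°C.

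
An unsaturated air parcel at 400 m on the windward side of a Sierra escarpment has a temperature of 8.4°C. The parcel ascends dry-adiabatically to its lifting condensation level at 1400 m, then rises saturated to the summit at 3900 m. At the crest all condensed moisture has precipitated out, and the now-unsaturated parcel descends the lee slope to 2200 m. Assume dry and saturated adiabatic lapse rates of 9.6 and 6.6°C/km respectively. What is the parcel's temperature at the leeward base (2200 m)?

-1.38°C

400 → 1400 m (dry, 9.6°C/km): ΔT = -9.6 × 1 = -9.6°C → T = -1.2°C
1400 → 3900 m (saturated, 6.6°C/km): ΔT = -6.6 × 2.5 = -16.5°C → T = -17.7°C
3900 → 2200 m (dry descent, 9.6°C/km): ΔT = +9.6 × 1.7 = +16.32°C → T = -1.38°C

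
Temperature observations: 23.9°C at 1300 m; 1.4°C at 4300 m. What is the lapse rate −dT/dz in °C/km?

7.5°C/km

Γ = −ΔT/Δz = (23.9 − 1.4) / (4300 − 1300) m
  = 22.5°C / 3 km = 7.5°C/km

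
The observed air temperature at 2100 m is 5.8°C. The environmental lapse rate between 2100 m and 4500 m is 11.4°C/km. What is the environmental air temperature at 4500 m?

2100 → 4500 m (environmental, 11.4°C/km): ΔT = -11.4 × 2.4 = -27.36°C → T = -21.56°C

-21.56°C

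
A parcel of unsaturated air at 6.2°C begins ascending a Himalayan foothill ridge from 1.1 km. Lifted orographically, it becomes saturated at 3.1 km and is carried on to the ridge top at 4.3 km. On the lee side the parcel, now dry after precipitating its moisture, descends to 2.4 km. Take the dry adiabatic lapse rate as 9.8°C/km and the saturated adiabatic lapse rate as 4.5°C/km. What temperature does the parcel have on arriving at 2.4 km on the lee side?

-0.18°C

From 1100 m to 3100 m (dry): cools by 9.8 × 2 = 19.6°C, giving -13.4°C.
From 3100 m to 4300 m (saturated): cools by 4.5 × 1.2 = 5.4°C, giving -18.8°C.
From 4300 m to 2400 m (dry descent): warms by 9.8 × 1.9 = 18.62°C, giving -0.18°C.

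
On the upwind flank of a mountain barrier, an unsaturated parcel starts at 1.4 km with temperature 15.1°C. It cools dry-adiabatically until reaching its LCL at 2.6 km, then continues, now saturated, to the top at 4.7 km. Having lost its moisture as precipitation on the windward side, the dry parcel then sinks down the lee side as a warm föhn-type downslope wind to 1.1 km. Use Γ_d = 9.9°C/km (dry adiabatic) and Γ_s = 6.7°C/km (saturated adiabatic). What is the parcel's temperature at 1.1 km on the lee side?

24.79°C

1400–2600 m, dry: Δz = 1.2 km ⇒ ΔT = -11.88°C; T = 3.22°C
2600–4700 m, saturated: Δz = 2.1 km ⇒ ΔT = -14.07°C; T = -10.85°C
4700–1100 m, dry descent: Δz = 3.6 km ⇒ ΔT = +35.64°C; T = 24.79°C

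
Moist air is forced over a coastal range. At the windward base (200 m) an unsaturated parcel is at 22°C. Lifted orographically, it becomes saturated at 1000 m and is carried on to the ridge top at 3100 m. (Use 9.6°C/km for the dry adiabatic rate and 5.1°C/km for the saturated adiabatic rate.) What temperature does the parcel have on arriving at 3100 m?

200–1000 m, dry: Δz = 0.8 km ⇒ ΔT = -7.68°C; T = 14.32°C
1000–3100 m, saturated: Δz = 2.1 km ⇒ ΔT = -10.71°C; T = 3.61°C

3.61°C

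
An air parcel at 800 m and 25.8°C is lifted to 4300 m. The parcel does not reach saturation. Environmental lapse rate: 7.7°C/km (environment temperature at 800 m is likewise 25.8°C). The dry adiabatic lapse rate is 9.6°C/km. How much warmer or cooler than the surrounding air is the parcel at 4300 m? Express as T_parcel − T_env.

Parcel:
  800–4300 m, dry: Δz = 3.5 km ⇒ ΔT = -33.6°C; T = -7.8°C
Environment:
  800–4300 m, environment: Δz = 3.5 km ⇒ ΔT = -26.95°C; T = -1.15°C
T_parcel − T_env = -7.8 − (-1.15) = -6.65°C

-6.65°C (parcel cooler than environment)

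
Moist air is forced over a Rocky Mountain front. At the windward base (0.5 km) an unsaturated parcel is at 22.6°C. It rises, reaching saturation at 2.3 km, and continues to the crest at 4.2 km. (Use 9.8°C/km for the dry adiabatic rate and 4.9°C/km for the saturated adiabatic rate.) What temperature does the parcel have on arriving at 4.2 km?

-4.35°C

From 500 m to 2300 m (dry): cools by 9.8 × 1.8 = 17.64°C, giving 4.96°C.
From 2300 m to 4200 m (saturated): cools by 4.9 × 1.9 = 9.31°C, giving -4.35°C.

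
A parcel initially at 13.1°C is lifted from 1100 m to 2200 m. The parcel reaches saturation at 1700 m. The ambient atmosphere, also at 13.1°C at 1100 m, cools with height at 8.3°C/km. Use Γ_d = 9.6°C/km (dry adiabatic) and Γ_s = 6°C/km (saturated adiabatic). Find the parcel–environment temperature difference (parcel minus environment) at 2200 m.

Parcel:
  1100 → 1700 m (dry, 9.6°C/km): ΔT = -9.6 × 0.6 = -5.76°C → T = 7.34°C
  1700 → 2200 m (saturated, 6°C/km): ΔT = -6 × 0.5 = -3°C → T = 4.34°C
Environment:
  1100 → 2200 m (environment, 8.3°C/km): ΔT = -8.3 × 1.1 = -9.13°C → T = 3.97°C
T_parcel − T_env = 4.34 − 3.97 = +0.37°C

+0.37°C (parcel warmer than environment)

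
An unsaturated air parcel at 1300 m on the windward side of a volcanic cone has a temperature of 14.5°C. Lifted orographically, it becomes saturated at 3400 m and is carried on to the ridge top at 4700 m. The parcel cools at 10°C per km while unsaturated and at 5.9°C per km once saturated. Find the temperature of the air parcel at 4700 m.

1300–3400 m, dry: Δz = 2.1 km ⇒ ΔT = -21°C; T = -6.5°C
3400–4700 m, saturated: Δz = 1.3 km ⇒ ΔT = -7.67°C; T = -14.17°C

-14.17°C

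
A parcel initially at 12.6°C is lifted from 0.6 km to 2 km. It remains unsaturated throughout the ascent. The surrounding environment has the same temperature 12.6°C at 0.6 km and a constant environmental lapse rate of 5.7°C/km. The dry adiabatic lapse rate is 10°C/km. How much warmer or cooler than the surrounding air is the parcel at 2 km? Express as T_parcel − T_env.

-6.02°C (parcel cooler than environment)

Parcel:
  600 → 2000 m (dry, 10°C/km): ΔT = -10 × 1.4 = -14°C → T = -1.4°C
Environment:
  600 → 2000 m (environment, 5.7°C/km): ΔT = -5.7 × 1.4 = -7.98°C → T = 4.62°C
T_parcel − T_env = -1.4 − 4.62 = -6.02°C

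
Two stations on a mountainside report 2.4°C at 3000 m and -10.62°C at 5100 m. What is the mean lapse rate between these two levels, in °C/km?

Γ = −ΔT/Δz = (2.4 − (-10.62)) / (5100 − 3000) m
  = 13.02°C / 2.1 km = 6.2°C/km

6.2°C/km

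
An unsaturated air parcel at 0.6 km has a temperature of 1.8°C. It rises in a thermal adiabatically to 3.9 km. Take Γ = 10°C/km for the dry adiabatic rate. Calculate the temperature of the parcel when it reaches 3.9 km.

600–3900 m, dry adiabatic: Δz = 3.3 km ⇒ ΔT = -33°C; T = -31.2°C

-31.2°C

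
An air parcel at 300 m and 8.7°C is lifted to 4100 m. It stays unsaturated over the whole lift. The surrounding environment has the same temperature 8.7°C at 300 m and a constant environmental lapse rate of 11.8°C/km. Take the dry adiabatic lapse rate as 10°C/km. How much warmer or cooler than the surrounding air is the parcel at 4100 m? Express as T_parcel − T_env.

+6.84°C (parcel warmer than environment)

Parcel:
  300 → 4100 m (dry, 10°C/km): ΔT = -10 × 3.8 = -38°C → T = -29.3°C
Environment:
  300 → 4100 m (environment, 11.8°C/km): ΔT = -11.8 × 3.8 = -44.84°C → T = -36.14°C
T_parcel − T_env = -29.3 − (-36.14) = +6.84°C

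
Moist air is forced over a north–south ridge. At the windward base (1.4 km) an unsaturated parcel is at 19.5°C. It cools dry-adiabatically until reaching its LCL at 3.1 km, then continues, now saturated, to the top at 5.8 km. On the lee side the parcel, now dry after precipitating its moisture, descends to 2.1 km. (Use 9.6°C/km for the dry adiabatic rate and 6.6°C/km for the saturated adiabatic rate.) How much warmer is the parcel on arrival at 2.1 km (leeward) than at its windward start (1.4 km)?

+1.38°C

Dry to 3100 m: -9.6 × 1.7 km = -16.32°C, so T = 3.18°C.
Saturated to 5800 m: -6.6 × 2.7 km = -17.82°C, so T = -14.64°C.
Dry descent to 2100 m: +9.6 × 3.7 km = +35.52°C, so T = 20.88°C.
Net change vs windward start: 20.88 − 19.5 = +1.38°C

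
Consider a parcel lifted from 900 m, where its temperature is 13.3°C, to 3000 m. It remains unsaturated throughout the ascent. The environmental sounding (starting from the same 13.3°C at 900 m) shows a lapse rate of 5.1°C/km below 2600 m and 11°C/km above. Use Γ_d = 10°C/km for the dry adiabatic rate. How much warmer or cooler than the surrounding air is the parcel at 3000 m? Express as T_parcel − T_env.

Parcel:
  From 900 m to 3000 m (dry): cools by 10 × 2.1 = 21°C, giving -7.7°C.
Environment:
  From 900 m to 2600 m (environment, lower layer): cools by 5.1 × 1.7 = 8.67°C, giving 4.63°C.
  From 2600 m to 3000 m (environment, upper layer): cools by 11 × 0.4 = 4.4°C, giving 0.23°C.
T_parcel − T_env = -7.7 − 0.23 = -7.93°C

-7.93°C (parcel cooler than environment)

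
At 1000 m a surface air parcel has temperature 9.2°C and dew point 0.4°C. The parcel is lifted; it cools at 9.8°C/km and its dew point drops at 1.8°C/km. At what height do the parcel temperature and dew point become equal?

T and T_d converge at 9.8 − 1.8 = 8°C per km
Height above start = (9.2 − 0.4) / 8 = 1.1 km
LCL altitude = 1000 m + 1100 m = 2100 m

2100 m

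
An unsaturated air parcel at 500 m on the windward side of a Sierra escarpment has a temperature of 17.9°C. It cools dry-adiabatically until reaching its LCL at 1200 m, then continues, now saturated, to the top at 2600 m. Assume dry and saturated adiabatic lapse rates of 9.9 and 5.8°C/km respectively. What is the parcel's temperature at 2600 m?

2.85°C

500–1200 m, dry: Δz = 0.7 km ⇒ ΔT = -6.93°C; T = 10.97°C
1200–2600 m, saturated: Δz = 1.4 km ⇒ ΔT = -8.12°C; T = 2.85°C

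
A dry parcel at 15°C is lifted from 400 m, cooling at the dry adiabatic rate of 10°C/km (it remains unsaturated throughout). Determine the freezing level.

1900 m

Height above start = (15 − 0) / 10 = 1.5 km
Altitude = 400 m + 1500 m = 1900 m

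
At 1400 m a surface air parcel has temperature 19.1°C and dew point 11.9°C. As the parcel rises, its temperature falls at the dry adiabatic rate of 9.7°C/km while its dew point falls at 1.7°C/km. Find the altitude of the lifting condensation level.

2300 m

T and T_d converge at 9.7 − 1.7 = 8°C per km
Height above start = (19.1 − 11.9) / 8 = 0.9 km
LCL altitude = 1400 m + 900 m = 2300 m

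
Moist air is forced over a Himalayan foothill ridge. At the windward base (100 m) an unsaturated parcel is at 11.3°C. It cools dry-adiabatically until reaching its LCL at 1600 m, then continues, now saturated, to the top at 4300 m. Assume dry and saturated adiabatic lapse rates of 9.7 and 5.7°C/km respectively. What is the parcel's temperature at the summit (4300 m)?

-18.64°C

From 100 m to 1600 m (dry): cools by 9.7 × 1.5 = 14.55°C, giving -3.25°C.
From 1600 m to 4300 m (saturated): cools by 5.7 × 2.7 = 15.39°C, giving -18.64°C.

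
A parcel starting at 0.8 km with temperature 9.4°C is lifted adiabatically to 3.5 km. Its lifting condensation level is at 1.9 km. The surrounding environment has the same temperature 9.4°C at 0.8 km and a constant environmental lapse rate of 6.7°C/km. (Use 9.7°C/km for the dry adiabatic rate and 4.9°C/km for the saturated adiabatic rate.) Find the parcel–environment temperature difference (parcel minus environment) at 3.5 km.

-0.42°C (parcel cooler than environment)

Parcel:
  Dry to 1900 m: -9.7 × 1.1 km = -10.67°C, so T = -1.27°C.
  Saturated to 3500 m: -4.9 × 1.6 km = -7.84°C, so T = -9.11°C.
Environment:
  Environment to 3500 m: -6.7 × 2.7 km = -18.09°C, so T = -8.69°C.
T_parcel − T_env = -9.11 − (-8.69) = -0.42°C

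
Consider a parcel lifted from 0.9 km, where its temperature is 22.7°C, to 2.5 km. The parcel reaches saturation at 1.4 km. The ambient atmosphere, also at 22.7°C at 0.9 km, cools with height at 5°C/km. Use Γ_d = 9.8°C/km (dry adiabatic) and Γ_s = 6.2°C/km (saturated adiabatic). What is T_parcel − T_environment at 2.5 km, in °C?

-3.72°C (parcel cooler than environment)

Parcel:
  900 → 1400 m (dry, 9.8°C/km): ΔT = -9.8 × 0.5 = -4.9°C → T = 17.8°C
  1400 → 2500 m (saturated, 6.2°C/km): ΔT = -6.2 × 1.1 = -6.82°C → T = 10.98°C
Environment:
  900 → 2500 m (environment, 5°C/km): ΔT = -5 × 1.6 = -8°C → T = 14.7°C
T_parcel − T_env = 10.98 − 14.7 = -3.72°C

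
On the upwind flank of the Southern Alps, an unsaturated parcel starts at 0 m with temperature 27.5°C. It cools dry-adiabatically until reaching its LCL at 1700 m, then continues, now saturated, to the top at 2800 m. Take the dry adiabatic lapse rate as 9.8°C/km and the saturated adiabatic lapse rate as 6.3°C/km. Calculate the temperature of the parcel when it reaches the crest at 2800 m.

3.91°C

0–1700 m, dry: Δz = 1.7 km ⇒ ΔT = -16.66°C; T = 10.84°C
1700–2800 m, saturated: Δz = 1.1 km ⇒ ΔT = -6.93°C; T = 3.91°C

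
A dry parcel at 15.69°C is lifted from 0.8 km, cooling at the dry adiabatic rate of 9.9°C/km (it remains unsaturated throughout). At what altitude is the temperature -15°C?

Height above start = (15.69 − (-15)) / 9.9 = 3.1 km
Altitude = 800 m + 3100 m = 3900 m

3.9 km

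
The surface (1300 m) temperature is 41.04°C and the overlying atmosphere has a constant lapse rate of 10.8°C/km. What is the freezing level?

Height above start = (41.04 − 0) / 10.8 = 3.8 km
Altitude = 1300 m + 3800 m = 5100 m

5100 m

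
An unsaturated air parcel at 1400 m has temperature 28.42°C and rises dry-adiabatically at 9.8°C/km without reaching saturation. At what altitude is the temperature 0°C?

4300 m

Height above start = (28.42 − 0) / 9.8 = 2.9 km
Altitude = 1400 m + 2900 m = 4300 m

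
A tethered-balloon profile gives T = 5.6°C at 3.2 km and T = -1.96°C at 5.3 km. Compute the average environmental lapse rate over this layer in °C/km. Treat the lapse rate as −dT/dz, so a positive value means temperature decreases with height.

Γ = −ΔT/Δz = (5.6 − (-1.96)) / (5300 − 3200) m
  = 7.56°C / 2.1 km = 3.6°C/km

3.6°C/km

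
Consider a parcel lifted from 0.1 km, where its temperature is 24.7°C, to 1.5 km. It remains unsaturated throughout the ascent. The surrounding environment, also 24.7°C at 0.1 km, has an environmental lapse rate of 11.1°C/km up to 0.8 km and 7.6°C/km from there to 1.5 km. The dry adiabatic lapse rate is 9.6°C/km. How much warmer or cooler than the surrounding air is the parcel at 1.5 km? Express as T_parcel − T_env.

Parcel:
  100–1500 m, dry: Δz = 1.4 km ⇒ ΔT = -13.44°C; T = 11.26°C
Environment:
  100–800 m, environment, lower layer: Δz = 0.7 km ⇒ ΔT = -7.77°C; T = 16.93°C
  800–1500 m, environment, upper layer: Δz = 0.7 km ⇒ ΔT = -5.32°C; T = 11.61°C
T_parcel − T_env = 11.26 − 11.61 = -0.35°C

-0.35°C (parcel cooler than environment)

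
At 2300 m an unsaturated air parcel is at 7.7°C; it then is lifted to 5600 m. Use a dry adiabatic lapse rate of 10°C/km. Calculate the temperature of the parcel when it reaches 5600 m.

-25.3°C

2300–5600 m, dry adiabatic: Δz = 3.3 km ⇒ ΔT = -33°C; T = -25.3°C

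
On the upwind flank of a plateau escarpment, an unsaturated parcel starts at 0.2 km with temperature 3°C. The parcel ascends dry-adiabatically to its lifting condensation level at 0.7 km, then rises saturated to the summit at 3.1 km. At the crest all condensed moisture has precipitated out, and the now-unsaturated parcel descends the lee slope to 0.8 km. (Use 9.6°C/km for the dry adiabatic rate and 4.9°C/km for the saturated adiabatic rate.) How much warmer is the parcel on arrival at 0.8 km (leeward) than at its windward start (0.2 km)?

From 200 m to 700 m (dry): cools by 9.6 × 0.5 = 4.8°C, giving -1.8°C.
From 700 m to 3100 m (saturated): cools by 4.9 × 2.4 = 11.76°C, giving -13.56°C.
From 3100 m to 800 m (dry descent): warms by 9.6 × 2.3 = 22.08°C, giving 8.52°C.
Net change vs windward start: 8.52 − 3 = +5.52°C

+5.52°C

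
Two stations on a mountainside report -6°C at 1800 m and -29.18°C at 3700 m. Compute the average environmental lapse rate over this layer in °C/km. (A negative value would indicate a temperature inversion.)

Γ = −ΔT/Δz = (-6 − (-29.18)) / (3700 − 1800) m
  = 23.18°C / 1.9 km = 12.2°C/km

12.2°C/km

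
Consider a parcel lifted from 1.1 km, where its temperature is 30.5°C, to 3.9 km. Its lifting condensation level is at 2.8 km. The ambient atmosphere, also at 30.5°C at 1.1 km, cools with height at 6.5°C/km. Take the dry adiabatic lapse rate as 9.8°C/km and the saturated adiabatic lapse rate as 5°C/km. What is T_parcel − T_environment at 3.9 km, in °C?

Parcel:
  Dry to 2800 m: -9.8 × 1.7 km = -16.66°C, so T = 13.84°C.
  Saturated to 3900 m: -5 × 1.1 km = -5.5°C, so T = 8.34°C.
Environment:
  Environment to 3900 m: -6.5 × 2.8 km = -18.2°C, so T = 12.3°C.
T_parcel − T_env = 8.34 − 12.3 = -3.96°C

-3.96°C (parcel cooler than environment)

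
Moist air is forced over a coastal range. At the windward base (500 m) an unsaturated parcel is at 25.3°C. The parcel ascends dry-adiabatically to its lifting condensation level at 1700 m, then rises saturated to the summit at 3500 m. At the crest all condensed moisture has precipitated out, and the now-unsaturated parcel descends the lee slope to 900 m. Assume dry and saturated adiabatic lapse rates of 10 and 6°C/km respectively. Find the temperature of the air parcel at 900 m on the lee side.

28.5°C

500–1700 m, dry: Δz = 1.2 km ⇒ ΔT = -12°C; T = 13.3°C
1700–3500 m, saturated: Δz = 1.8 km ⇒ ΔT = -10.8°C; T = 2.5°C
3500–900 m, dry descent: Δz = 2.6 km ⇒ ΔT = +26°C; T = 28.5°C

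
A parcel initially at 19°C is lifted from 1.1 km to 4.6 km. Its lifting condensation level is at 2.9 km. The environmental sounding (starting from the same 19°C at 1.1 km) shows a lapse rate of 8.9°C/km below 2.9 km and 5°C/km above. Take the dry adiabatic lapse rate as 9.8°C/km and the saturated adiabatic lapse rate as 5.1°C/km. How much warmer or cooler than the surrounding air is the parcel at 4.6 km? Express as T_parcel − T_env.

-1.79°C (parcel cooler than environment)

Parcel:
  1100 → 2900 m (dry, 9.8°C/km): ΔT = -9.8 × 1.8 = -17.64°C → T = 1.36°C
  2900 → 4600 m (saturated, 5.1°C/km): ΔT = -5.1 × 1.7 = -8.67°C → T = -7.31°C
Environment:
  1100 → 2900 m (environment, lower layer, 8.9°C/km): ΔT = -8.9 × 1.8 = -16.02°C → T = 2.98°C
  2900 → 4600 m (environment, upper layer, 5°C/km): ΔT = -5 × 1.7 = -8.5°C → T = -5.52°C
T_parcel − T_env = -7.31 − (-5.52) = -1.79°C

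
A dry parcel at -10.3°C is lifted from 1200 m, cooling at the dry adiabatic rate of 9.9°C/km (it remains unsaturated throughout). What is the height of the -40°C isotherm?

4200 m

Height above start = (-10.3 − (-40)) / 9.9 = 3 km
Altitude = 1200 m + 3000 m = 4200 m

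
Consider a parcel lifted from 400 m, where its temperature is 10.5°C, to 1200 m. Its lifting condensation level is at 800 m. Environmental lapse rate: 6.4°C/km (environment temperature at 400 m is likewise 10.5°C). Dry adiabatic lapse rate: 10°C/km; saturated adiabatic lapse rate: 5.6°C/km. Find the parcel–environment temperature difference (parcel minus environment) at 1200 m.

-1.12°C (parcel cooler than environment)

Parcel:
  400–800 m, dry: Δz = 0.4 km ⇒ ΔT = -4°C; T = 6.5°C
  800–1200 m, saturated: Δz = 0.4 km ⇒ ΔT = -2.24°C; T = 4.26°C
Environment:
  400–1200 m, environment: Δz = 0.8 km ⇒ ΔT = -5.12°C; T = 5.38°C
T_parcel − T_env = 4.26 − 5.38 = -1.12°C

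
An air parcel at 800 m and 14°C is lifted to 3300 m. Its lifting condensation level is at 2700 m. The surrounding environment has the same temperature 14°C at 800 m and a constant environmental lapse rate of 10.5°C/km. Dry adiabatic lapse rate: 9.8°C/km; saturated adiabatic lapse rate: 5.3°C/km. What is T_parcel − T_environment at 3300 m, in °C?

Parcel:
  Dry to 2700 m: -9.8 × 1.9 km = -18.62°C, so T = -4.62°C.
  Saturated to 3300 m: -5.3 × 0.6 km = -3.18°C, so T = -7.8°C.
Environment:
  Environment to 3300 m: -10.5 × 2.5 km = -26.25°C, so T = -12.25°C.
T_parcel − T_env = -7.8 − (-12.25) = +4.45°C

+4.45°C (parcel warmer than environment)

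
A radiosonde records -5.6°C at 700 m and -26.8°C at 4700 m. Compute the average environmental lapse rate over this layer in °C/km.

5.3°C/km

Γ = −ΔT/Δz = (-5.6 − (-26.8)) / (4700 − 700) m
  = 21.2°C / 4 km = 5.3°C/km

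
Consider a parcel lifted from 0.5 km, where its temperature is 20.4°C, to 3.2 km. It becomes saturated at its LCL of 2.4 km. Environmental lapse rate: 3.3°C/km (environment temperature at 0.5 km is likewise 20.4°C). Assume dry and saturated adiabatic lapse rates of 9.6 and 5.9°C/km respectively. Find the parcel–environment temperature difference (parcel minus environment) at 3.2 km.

Parcel:
  From 500 m to 2400 m (dry): cools by 9.6 × 1.9 = 18.24°C, giving 2.16°C.
  From 2400 m to 3200 m (saturated): cools by 5.9 × 0.8 = 4.72°C, giving -2.56°C.
Environment:
  From 500 m to 3200 m (environment): cools by 3.3 × 2.7 = 8.91°C, giving 11.49°C.
T_parcel − T_env = -2.56 − 11.49 = -14.05°C

-14.05°C (parcel cooler than environment)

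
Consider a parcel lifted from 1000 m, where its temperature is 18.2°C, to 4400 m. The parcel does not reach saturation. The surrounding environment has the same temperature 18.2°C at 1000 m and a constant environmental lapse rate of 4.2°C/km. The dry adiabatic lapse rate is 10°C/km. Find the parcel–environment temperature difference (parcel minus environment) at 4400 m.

Parcel:
  1000 → 4400 m (dry, 10°C/km): ΔT = -10 × 3.4 = -34°C → T = -15.8°C
Environment:
  1000 → 4400 m (environment, 4.2°C/km): ΔT = -4.2 × 3.4 = -14.28°C → T = 3.92°C
T_parcel − T_env = -15.8 − 3.92 = -19.72°C

-19.72°C (parcel cooler than environment)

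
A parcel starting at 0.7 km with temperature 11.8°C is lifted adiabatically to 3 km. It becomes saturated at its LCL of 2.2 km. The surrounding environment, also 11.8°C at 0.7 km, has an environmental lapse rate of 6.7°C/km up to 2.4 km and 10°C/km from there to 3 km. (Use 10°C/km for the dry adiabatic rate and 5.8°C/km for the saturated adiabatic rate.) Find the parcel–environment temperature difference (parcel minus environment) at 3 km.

Parcel:
  Dry to 2200 m: -10 × 1.5 km = -15°C, so T = -3.2°C.
  Saturated to 3000 m: -5.8 × 0.8 km = -4.64°C, so T = -7.84°C.
Environment:
  Environment, lower layer to 2400 m: -6.7 × 1.7 km = -11.39°C, so T = 0.41°C.
  Environment, upper layer to 3000 m: -10 × 0.6 km = -6°C, so T = -5.59°C.
T_parcel − T_env = -7.84 − (-5.59) = -2.25°C

-2.25°C (parcel cooler than environment)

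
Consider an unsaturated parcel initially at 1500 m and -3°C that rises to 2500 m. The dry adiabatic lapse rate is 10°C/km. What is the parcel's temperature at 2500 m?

-13°C

1500–2500 m, dry adiabatic: Δz = 1 km ⇒ ΔT = -10°C; T = -13°C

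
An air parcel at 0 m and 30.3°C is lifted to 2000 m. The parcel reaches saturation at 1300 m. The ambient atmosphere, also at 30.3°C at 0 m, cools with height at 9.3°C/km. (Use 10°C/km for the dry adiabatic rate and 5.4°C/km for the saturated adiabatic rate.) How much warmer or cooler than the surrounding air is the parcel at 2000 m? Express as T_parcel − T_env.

+1.82°C (parcel warmer than environment)

Parcel:
  Dry to 1300 m: -10 × 1.3 km = -13°C, so T = 17.3°C.
  Saturated to 2000 m: -5.4 × 0.7 km = -3.78°C, so T = 13.52°C.
Environment:
  Environment to 2000 m: -9.3 × 2 km = -18.6°C, so T = 11.7°C.
T_parcel − T_env = 13.52 − 11.7 = +1.82°C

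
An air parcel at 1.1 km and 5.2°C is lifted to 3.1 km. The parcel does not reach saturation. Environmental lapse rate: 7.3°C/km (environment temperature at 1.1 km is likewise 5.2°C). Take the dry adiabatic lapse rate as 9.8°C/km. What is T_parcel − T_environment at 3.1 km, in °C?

-5°C (parcel cooler than environment)

Parcel:
  Dry to 3100 m: -9.8 × 2 km = -19.6°C, so T = -14.4°C.
Environment:
  Environment to 3100 m: -7.3 × 2 km = -14.6°C, so T = -9.4°C.
T_parcel − T_env = -14.4 − (-9.4) = -5°C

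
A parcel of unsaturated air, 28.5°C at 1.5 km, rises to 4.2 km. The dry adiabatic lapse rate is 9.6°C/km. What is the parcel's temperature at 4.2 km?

2.58°C

1500 → 4200 m (dry adiabatic, 9.6°C/km): ΔT = -9.6 × 2.7 = -25.92°C → T = 2.58°C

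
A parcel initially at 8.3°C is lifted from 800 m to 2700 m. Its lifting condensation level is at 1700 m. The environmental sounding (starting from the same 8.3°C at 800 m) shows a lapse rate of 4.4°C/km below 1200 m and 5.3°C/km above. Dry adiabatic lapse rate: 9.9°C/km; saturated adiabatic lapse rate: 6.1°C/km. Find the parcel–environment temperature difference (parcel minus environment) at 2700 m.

Parcel:
  From 800 m to 1700 m (dry): cools by 9.9 × 0.9 = 8.91°C, giving -0.61°C.
  From 1700 m to 2700 m (saturated): cools by 6.1 × 1 = 6.1°C, giving -6.71°C.
Environment:
  From 800 m to 1200 m (environment, lower layer): cools by 4.4 × 0.4 = 1.76°C, giving 6.54°C.
  From 1200 m to 2700 m (environment, upper layer): cools by 5.3 × 1.5 = 7.95°C, giving -1.41°C.
T_parcel − T_env = -6.71 − (-1.41) = -5.3°C

-5.3°C (parcel cooler than environment)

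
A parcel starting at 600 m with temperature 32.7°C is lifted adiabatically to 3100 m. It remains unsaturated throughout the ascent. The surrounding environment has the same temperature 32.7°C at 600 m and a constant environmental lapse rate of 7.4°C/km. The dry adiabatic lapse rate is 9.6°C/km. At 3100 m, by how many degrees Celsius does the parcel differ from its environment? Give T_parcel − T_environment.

-5.5°C (parcel cooler than environment)

Parcel:
  600–3100 m, dry: Δz = 2.5 km ⇒ ΔT = -24°C; T = 8.7°C
Environment:
  600–3100 m, environment: Δz = 2.5 km ⇒ ΔT = -18.5°C; T = 14.2°C
T_parcel − T_env = 8.7 − 14.2 = -5.5°C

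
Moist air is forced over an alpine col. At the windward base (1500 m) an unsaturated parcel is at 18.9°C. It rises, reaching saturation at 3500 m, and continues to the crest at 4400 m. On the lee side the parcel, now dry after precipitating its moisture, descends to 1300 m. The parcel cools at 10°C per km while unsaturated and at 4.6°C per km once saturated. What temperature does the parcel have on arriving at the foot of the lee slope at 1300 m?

Dry to 3500 m: -10 × 2 km = -20°C, so T = -1.1°C.
Saturated to 4400 m: -4.6 × 0.9 km = -4.14°C, so T = -5.24°C.
Dry descent to 1300 m: +10 × 3.1 km = +31°C, so T = 25.76°C.

25.76°C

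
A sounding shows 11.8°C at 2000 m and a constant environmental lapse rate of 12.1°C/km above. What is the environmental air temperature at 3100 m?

2000–3100 m, environmental: Δz = 1.1 km ⇒ ΔT = -13.31°C; T = -1.51°C

-1.51°C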